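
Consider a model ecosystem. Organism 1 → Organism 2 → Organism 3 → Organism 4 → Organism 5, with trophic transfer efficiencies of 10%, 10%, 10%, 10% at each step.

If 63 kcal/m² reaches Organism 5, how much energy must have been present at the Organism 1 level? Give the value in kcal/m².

630000 kcal/m²

Cumulative transfer efficiency: 0.1 × 0.1 × 0.1 × 0.1 = 0.0001
Organism 1 energy = 63 / 0.0001 = 630000 kcal/m²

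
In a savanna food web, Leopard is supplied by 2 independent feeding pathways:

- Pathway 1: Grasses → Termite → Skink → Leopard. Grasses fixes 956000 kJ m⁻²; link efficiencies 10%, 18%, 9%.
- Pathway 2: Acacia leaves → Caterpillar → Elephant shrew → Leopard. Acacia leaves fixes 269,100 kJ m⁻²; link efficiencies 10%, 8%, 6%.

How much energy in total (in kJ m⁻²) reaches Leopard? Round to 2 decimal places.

Pathway 1: 956000 × 0.1 × 0.18 × 0.09 = 1548.72 kJ m⁻²
Pathway 2: 269100 × 0.1 × 0.08 × 0.06 = 129.168 kJ m⁻²
Total at Leopard: 1548.72 + 129.168 = 1677.888 kJ m⁻²

1677.89 kJ m⁻²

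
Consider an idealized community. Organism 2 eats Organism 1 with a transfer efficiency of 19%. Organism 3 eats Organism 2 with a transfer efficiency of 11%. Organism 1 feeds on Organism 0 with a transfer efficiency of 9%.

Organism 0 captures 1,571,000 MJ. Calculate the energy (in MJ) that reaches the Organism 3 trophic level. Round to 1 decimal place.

Organism 1: 1571000 × 0.09 = 141390 MJ
Organism 2: 141390 × 0.19 = 26864.1 MJ
Organism 3: 26864.1 × 0.11 = 2955.051 MJ

2955.1 MJ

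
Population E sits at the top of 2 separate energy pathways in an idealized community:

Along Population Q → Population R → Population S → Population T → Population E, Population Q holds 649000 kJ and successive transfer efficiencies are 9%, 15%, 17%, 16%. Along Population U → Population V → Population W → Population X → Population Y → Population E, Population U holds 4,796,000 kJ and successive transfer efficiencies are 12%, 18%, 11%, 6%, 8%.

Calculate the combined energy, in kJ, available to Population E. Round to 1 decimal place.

293.0 kJ

Via Population Q: 649000 × 0.09 × 0.15 × 0.17 × 0.16 = 238.3128 kJ
Via Population U: 4796000 × 0.12 × 0.18 × 0.11 × 0.06 × 0.08 = 54.6974208 kJ
Total at Population E: 238.3128 + 54.6974208 = 293.0102208 kJ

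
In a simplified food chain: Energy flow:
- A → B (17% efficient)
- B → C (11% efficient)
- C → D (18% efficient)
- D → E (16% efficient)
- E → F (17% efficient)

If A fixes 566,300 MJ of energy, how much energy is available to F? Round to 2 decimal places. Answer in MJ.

B: 566300 × 0.17 = 96271 MJ
C: 96271 × 0.11 = 10589.81 MJ
D: 10589.81 × 0.18 = 1906.1658 MJ
E: 1906.1658 × 0.16 = 304.986528 MJ
F: 304.986528 × 0.17 = 51.84770976 MJ

51.85 MJ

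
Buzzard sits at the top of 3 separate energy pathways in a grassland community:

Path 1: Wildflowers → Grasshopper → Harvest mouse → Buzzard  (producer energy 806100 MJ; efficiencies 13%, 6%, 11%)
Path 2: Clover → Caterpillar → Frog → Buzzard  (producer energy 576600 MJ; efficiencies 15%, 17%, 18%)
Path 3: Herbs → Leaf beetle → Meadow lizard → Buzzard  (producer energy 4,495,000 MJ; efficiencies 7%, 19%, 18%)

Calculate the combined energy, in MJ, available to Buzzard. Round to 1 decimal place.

Path 1: 806100 × 0.13 × 0.06 × 0.11 = 691.6338 MJ
Path 2: 576600 × 0.15 × 0.17 × 0.18 = 2646.594 MJ
Path 3: 4495000 × 0.07 × 0.19 × 0.18 = 10761.03 MJ
Total at Buzzard: 691.6338 + 2646.594 + 10761.03 = 14099.2578 MJ

14099.3 MJ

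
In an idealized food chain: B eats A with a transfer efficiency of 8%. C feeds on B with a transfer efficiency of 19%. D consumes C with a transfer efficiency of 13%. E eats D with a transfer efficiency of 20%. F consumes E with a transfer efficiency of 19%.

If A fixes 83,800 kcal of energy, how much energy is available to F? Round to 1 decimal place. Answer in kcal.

B: 83800 × 0.08 = 6704 kcal
C: 6704 × 0.19 = 1273.76 kcal
D: 1273.76 × 0.13 = 165.5888 kcal
E: 165.5888 × 0.2 = 33.11776 kcal
F: 33.11776 × 0.19 = 6.2923744 kcal

6.3 kcal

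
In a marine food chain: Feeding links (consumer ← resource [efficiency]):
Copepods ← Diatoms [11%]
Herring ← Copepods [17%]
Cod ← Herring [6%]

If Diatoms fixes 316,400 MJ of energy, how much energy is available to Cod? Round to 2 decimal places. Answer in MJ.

Copepods: 316400 × 0.11 = 34804 MJ
Herring: 34804 × 0.17 = 5916.68 MJ
Cod: 5916.68 × 0.06 = 355.0008 MJ

355.00 MJ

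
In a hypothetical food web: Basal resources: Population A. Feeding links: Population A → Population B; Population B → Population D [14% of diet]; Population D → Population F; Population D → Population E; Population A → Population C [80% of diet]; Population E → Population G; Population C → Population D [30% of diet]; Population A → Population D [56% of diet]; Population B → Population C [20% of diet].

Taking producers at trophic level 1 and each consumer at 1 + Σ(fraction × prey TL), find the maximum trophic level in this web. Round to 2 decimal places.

Population B: 1 + 1 = 2
Population C: 1 + (0.8×1 + 0.2×2) = 2.2
Population D: 1 + (0.56×1 + 0.3×2.2 + 0.14×2) = 2.5
Population E: 1 + 2.5 = 3.5
Population F: 1 + 2.5 = 3.5
Population G: 1 + 3.5 = 4.5

4.50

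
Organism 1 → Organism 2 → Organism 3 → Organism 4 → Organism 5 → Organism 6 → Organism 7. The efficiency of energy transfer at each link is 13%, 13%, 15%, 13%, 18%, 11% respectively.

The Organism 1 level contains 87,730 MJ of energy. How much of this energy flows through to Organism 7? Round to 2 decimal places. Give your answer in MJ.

0.57 MJ

Organism 2: 87730 × 0.13 = 11404.9 MJ
Organism 3: 11404.9 × 0.13 = 1482.637 MJ
Organism 4: 1482.637 × 0.15 = 222.39555 MJ
Organism 5: 222.39555 × 0.13 = 28.9114215 MJ
Organism 6: 28.9114215 × 0.18 = 5.20405587 MJ
Organism 7: 5.20405587 × 0.11 = 0.5724461457 MJ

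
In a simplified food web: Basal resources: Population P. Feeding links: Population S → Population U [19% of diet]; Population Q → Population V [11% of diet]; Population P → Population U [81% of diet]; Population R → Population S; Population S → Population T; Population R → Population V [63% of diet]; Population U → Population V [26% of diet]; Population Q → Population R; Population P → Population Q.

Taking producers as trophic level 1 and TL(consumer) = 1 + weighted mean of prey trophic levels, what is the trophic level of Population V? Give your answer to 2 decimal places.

Population Q: 1 + 1 = 2
Population R: 1 + 2 = 3
Population S: 1 + 3 = 4
Population T: 1 + 4 = 5
Population U: 1 + (0.19×4 + 0.81×1) = 2.57
Population V: 1 + (0.11×2 + 0.63×3 + 0.26×2.57) = 3.7782

3.78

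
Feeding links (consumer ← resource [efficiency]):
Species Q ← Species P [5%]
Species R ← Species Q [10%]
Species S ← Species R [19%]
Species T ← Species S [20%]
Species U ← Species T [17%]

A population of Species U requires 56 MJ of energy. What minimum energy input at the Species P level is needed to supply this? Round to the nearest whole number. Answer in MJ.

1733746 MJ

Cumulative transfer efficiency: 0.05 × 0.1 × 0.19 × 0.2 × 0.17 = 0.0000323
Species P energy = 56 / 0.0000323 = 1733746 MJ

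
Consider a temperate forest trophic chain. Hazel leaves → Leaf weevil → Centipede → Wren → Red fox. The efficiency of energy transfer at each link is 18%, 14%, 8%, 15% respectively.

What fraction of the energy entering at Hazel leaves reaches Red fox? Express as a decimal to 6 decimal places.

0.000302

Product of link efficiencies: 0.18 × 0.14 × 0.08 × 0.15 = 0.0003024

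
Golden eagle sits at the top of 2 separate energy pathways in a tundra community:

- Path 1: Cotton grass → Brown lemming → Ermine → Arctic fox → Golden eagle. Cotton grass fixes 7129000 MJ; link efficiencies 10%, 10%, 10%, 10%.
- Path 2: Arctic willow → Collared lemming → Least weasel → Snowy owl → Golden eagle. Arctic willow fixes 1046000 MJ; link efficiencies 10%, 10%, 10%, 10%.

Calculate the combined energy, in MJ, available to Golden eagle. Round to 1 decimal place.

817.5 MJ

Path 1: 7129000 × 0.1 × 0.1 × 0.1 × 0.1 = 712.9 MJ
Path 2: 1046000 × 0.1 × 0.1 × 0.1 × 0.1 = 104.6 MJ
Total at Golden eagle: 712.9 + 104.6 = 817.5 MJ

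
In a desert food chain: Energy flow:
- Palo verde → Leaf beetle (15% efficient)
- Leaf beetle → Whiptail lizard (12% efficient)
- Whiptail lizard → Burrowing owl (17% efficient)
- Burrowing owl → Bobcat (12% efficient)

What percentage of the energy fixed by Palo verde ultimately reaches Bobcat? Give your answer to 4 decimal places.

0.0367%

Product of link efficiencies: 0.15 × 0.12 × 0.17 × 0.12 = 0.0003672
As a percentage: 0.0003672 × 100 = 0.0367%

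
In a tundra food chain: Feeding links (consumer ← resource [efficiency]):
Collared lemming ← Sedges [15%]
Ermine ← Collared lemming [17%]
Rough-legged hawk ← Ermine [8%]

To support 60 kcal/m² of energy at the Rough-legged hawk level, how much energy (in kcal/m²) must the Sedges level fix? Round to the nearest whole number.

Cumulative transfer efficiency: 0.15 × 0.17 × 0.08 = 0.00204
Sedges energy = 60 / 0.00204 = 29412 kcal/m²

29412 kcal/m²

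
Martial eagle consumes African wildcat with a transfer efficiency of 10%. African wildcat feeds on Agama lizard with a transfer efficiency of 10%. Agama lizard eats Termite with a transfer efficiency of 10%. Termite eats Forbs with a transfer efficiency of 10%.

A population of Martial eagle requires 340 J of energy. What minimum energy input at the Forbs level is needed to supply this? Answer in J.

Cumulative transfer efficiency: 0.1 × 0.1 × 0.1 × 0.1 = 0.0001
Forbs energy = 340 / 0.0001 = 3400000 J

3400000 J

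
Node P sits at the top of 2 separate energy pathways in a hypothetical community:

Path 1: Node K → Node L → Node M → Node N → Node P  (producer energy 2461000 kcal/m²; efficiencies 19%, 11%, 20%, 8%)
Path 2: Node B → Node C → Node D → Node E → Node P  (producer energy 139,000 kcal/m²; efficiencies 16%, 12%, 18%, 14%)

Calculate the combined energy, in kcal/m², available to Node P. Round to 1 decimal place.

890.2 kcal/m²

Path 1: 2461000 × 0.19 × 0.11 × 0.2 × 0.08 = 822.9584 kcal/m²
Path 2: 139000 × 0.16 × 0.12 × 0.18 × 0.14 = 67.25376 kcal/m²
Total at Node P: 822.9584 + 67.25376 = 890.21216 kcal/m²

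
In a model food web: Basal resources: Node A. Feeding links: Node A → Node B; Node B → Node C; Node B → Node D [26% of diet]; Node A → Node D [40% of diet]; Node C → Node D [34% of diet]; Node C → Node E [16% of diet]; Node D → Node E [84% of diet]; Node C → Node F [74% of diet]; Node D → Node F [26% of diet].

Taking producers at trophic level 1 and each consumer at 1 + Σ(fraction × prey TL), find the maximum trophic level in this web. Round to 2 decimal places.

3.98

Node B: 1 + 1 = 2
Node C: 1 + 2 = 3
Node D: 1 + (0.26×2 + 0.4×1 + 0.34×3) = 2.94
Node E: 1 + (0.16×3 + 0.84×2.94) = 3.9496
Node F: 1 + (0.74×3 + 0.26×2.94) = 3.9844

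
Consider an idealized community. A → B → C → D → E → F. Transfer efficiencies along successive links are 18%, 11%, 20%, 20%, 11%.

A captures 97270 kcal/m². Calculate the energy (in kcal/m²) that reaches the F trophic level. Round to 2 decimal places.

8.47 kcal/m²

B: 97270 × 0.18 = 17508.6 kcal/m²
C: 17508.6 × 0.11 = 1925.946 kcal/m²
D: 1925.946 × 0.2 = 385.1892 kcal/m²
E: 385.1892 × 0.2 = 77.03784 kcal/m²
F: 77.03784 × 0.11 = 8.4741624 kcal/m²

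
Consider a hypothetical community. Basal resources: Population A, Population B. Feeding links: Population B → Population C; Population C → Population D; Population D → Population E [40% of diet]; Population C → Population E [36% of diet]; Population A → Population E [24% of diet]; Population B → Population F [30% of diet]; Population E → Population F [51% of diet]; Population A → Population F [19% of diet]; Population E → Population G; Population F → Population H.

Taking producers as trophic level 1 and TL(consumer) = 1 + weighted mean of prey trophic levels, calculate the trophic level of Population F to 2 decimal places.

3.10

Population C: 1 + 1 = 2
Population D: 1 + 2 = 3
Population E: 1 + (0.4×3 + 0.36×2 + 0.24×1) = 3.16
Population F: 1 + (0.3×1 + 0.51×3.16 + 0.19×1) = 3.1016
Population G: 1 + 3.16 = 4.16
Population H: 1 + 3.1016 = 4.1016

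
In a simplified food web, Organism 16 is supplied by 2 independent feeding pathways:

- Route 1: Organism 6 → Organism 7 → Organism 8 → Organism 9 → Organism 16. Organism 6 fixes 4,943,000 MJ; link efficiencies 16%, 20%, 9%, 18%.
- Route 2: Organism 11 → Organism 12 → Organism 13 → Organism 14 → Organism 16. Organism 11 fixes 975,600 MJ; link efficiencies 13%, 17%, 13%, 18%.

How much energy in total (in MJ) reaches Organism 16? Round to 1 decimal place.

3067.0 MJ

Route 1: 4943000 × 0.16 × 0.2 × 0.09 × 0.18 = 2562.4512 MJ
Route 2: 975600 × 0.13 × 0.17 × 0.13 × 0.18 = 504.521784 MJ
Total at Organism 16: 2562.4512 + 504.521784 = 3066.972984 MJ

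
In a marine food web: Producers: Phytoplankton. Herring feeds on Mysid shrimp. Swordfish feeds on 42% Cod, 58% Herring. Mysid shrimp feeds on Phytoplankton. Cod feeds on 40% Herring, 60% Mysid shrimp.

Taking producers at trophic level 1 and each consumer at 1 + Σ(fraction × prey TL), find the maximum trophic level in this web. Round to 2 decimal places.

Mysid shrimp: 1 + 1 = 2
Herring: 1 + 2 = 3
Cod: 1 + (0.4×3 + 0.6×2) = 3.4
Swordfish: 1 + (0.42×3.4 + 0.58×3) = 4.168

4.17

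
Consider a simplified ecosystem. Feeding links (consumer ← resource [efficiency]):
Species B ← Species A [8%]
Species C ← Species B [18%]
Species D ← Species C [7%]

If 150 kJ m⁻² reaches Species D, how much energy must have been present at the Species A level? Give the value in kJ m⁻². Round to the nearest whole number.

Cumulative transfer efficiency: 0.08 × 0.18 × 0.07 = 0.001008
Species A energy = 150 / 0.001008 = 148810 kJ m⁻²

148810 kJ m⁻²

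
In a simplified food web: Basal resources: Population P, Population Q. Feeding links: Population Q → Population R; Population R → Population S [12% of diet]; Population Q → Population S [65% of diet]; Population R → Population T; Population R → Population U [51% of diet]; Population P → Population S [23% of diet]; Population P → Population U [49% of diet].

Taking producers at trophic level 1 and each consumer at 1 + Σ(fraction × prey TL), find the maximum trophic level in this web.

Population R: 1 + 1 = 2
Population S: 1 + (0.12×2 + 0.23×1 + 0.65×1) = 2.12
Population T: 1 + 2 = 3
Population U: 1 + (0.51×2 + 0.49×1) = 2.51

3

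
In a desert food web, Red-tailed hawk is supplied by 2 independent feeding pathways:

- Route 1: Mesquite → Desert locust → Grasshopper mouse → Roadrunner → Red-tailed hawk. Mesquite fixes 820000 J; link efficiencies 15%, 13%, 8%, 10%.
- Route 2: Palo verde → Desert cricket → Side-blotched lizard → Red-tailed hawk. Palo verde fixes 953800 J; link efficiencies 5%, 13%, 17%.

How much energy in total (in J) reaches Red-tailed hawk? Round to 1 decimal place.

Route 1: 820000 × 0.15 × 0.13 × 0.08 × 0.1 = 127.92 J
Route 2: 953800 × 0.05 × 0.13 × 0.17 = 1053.949 J
Total at Red-tailed hawk: 127.92 + 1053.949 = 1181.869 J

1181.9 J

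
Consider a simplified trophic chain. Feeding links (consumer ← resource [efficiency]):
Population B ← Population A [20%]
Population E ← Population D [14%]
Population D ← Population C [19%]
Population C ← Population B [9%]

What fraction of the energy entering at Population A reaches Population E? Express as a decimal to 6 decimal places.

Product of link efficiencies: 0.2 × 0.09 × 0.19 × 0.14 = 0.0004788

0.000479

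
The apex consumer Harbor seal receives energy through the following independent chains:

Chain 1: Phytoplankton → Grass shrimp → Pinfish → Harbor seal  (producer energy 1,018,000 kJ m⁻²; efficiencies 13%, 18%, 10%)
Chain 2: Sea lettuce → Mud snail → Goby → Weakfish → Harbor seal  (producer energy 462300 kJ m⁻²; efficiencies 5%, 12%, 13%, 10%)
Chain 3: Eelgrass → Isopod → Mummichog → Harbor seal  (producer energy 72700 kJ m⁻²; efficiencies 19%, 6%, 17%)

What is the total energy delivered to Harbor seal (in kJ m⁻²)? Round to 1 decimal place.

2559.1 kJ m⁻²

Chain 1: 1018000 × 0.13 × 0.18 × 0.1 = 2382.12 kJ m⁻²
Chain 2: 462300 × 0.05 × 0.12 × 0.13 × 0.1 = 36.0594 kJ m⁻²
Chain 3: 72700 × 0.19 × 0.06 × 0.17 = 140.8926 kJ m⁻²
Total at Harbor seal: 2382.12 + 36.0594 + 140.8926 = 2559.072 kJ m⁻²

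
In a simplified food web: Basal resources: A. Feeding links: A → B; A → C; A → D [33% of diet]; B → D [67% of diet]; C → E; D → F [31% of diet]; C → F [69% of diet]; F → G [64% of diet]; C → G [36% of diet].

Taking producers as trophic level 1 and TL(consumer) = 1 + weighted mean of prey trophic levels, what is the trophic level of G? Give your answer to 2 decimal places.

B: 1 + 1 = 2
C: 1 + 1 = 2
D: 1 + (0.33×1 + 0.67×2) = 2.67
E: 1 + 2 = 3
F: 1 + (0.31×2.67 + 0.69×2) = 3.2077
G: 1 + (0.64×3.2077 + 0.36×2) = 3.772928

3.77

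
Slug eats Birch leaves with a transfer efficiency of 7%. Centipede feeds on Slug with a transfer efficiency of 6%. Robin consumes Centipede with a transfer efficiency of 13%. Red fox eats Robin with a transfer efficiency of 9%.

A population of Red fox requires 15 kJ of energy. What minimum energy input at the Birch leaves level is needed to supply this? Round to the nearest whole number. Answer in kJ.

Cumulative transfer efficiency: 0.07 × 0.06 × 0.13 × 0.09 = 0.00004914
Birch leaves energy = 15 / 0.00004914 = 305250 kJ

305250 kJ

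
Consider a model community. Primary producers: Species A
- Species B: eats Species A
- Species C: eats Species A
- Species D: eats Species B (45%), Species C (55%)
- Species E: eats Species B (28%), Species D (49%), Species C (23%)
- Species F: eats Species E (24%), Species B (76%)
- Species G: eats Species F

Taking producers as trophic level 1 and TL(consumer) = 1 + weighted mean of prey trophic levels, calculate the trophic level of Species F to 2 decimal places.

3.36

Species B: 1 + 1 = 2
Species C: 1 + 1 = 2
Species D: 1 + (0.45×2 + 0.55×2) = 3
Species E: 1 + (0.28×2 + 0.49×3 + 0.23×2) = 3.49
Species F: 1 + (0.24×3.49 + 0.76×2) = 3.3576
Species G: 1 + 3.3576 = 4.3576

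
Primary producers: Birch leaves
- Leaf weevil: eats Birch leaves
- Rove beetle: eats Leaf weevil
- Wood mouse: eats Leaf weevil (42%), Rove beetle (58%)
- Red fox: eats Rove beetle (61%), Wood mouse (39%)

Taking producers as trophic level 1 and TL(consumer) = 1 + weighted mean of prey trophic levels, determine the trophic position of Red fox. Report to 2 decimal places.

Leaf weevil: 1 + 1 = 2
Rove beetle: 1 + 2 = 3
Wood mouse: 1 + (0.42×2 + 0.58×3) = 3.58
Red fox: 1 + (0.61×3 + 0.39×3.58) = 4.2262

4.23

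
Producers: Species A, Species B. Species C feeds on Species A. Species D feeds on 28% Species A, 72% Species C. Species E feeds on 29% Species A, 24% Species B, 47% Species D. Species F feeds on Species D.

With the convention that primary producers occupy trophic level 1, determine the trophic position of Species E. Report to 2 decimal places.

Species C: 1 + 1 = 2
Species D: 1 + (0.28×1 + 0.72×2) = 2.72
Species E: 1 + (0.29×1 + 0.24×1 + 0.47×2.72) = 2.8084
Species F: 1 + 2.72 = 3.72

2.81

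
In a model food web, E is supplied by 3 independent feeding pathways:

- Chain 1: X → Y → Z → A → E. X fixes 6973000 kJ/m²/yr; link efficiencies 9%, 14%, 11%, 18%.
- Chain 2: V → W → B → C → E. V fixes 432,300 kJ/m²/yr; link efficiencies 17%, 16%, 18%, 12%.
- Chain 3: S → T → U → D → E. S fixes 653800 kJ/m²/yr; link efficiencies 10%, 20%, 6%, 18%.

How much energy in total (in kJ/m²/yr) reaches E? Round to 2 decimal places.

Chain 1: 6973000 × 0.09 × 0.14 × 0.11 × 0.18 = 1739.62404 kJ/m²/yr
Chain 2: 432300 × 0.17 × 0.16 × 0.18 × 0.12 = 253.984896 kJ/m²/yr
Chain 3: 653800 × 0.1 × 0.2 × 0.06 × 0.18 = 141.2208 kJ/m²/yr
Total at E: 1739.62404 + 253.984896 + 141.2208 = 2134.829736 kJ/m²/yr

2134.83 kJ/m²/yr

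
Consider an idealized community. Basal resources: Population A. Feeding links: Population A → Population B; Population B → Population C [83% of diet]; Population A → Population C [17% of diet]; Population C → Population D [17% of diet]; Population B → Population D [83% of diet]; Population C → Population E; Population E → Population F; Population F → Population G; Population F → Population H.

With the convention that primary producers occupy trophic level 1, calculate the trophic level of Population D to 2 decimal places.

3.14

Population B: 1 + 1 = 2
Population C: 1 + (0.83×2 + 0.17×1) = 2.83
Population D: 1 + (0.17×2.83 + 0.83×2) = 3.1411
Population E: 1 + 2.83 = 3.83
Population F: 1 + 3.83 = 4.83
Population G: 1 + 4.83 = 5.83
Population H: 1 + 4.83 = 5.83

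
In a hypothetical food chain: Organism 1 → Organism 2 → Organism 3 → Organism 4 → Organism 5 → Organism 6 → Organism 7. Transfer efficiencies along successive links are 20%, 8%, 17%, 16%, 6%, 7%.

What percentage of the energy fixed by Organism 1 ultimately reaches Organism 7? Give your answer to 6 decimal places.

Product of link efficiencies: 0.2 × 0.08 × 0.17 × 0.16 × 0.06 × 0.07 = 0.00000182784
As a percentage: 0.00000182784 × 100 = 0.000183%

0.000183%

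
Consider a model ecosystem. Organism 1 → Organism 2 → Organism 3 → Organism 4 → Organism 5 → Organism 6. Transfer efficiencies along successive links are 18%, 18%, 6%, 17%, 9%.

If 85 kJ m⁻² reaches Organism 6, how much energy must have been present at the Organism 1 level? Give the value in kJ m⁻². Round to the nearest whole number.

2857796 kJ m⁻²

Cumulative transfer efficiency: 0.18 × 0.18 × 0.06 × 0.17 × 0.09 = 0.0000297432
Organism 1 energy = 85 / 0.0000297432 = 2857796 kJ m⁻²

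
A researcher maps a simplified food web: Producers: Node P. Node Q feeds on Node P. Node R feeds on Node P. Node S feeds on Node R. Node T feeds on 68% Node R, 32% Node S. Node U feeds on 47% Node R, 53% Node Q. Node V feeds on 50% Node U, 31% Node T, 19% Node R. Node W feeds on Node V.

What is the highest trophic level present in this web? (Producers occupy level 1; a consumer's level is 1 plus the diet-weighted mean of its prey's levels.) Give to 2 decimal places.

4.91

Node Q: 1 + 1 = 2
Node R: 1 + 1 = 2
Node S: 1 + 2 = 3
Node T: 1 + (0.68×2 + 0.32×3) = 3.32
Node U: 1 + (0.47×2 + 0.53×2) = 3
Node V: 1 + (0.5×3 + 0.31×3.32 + 0.19×2) = 3.9092
Node W: 1 + 3.9092 = 4.9092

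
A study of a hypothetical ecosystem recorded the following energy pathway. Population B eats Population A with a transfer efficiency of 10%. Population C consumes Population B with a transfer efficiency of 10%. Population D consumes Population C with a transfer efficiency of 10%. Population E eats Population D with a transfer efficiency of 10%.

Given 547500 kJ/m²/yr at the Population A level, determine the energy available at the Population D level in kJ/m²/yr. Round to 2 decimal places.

Population B: 547500 × 0.1 = 54750 kJ/m²/yr
Population C: 54750 × 0.1 = 5475 kJ/m²/yr
Population D: 5475 × 0.1 = 547.5 kJ/m²/yr

547.50 kJ/m²/yr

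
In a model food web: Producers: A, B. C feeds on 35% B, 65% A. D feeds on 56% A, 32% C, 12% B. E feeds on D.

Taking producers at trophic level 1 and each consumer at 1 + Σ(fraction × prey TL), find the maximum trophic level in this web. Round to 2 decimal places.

3.32

C: 1 + (0.35×1 + 0.65×1) = 2
D: 1 + (0.56×1 + 0.32×2 + 0.12×1) = 2.32
E: 1 + 2.32 = 3.32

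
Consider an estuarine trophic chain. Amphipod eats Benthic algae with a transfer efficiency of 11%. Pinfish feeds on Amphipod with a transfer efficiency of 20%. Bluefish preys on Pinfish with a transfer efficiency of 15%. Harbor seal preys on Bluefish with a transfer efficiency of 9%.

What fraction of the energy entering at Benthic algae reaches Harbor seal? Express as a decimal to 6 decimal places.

Product of link efficiencies: 0.11 × 0.2 × 0.15 × 0.09 = 0.000297

0.000297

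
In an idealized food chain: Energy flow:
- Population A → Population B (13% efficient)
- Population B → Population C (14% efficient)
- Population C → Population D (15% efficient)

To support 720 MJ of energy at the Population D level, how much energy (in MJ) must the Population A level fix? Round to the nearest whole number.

263736 MJ

Cumulative transfer efficiency: 0.13 × 0.14 × 0.15 = 0.00273
Population A energy = 720 / 0.00273 = 263736 MJ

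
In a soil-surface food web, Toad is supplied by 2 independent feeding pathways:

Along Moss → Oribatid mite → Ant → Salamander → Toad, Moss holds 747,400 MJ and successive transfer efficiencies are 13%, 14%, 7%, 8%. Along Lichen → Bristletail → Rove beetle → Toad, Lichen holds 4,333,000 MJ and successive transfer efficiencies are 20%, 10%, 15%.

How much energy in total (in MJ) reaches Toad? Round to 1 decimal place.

13075.2 MJ

Via Moss: 747400 × 0.13 × 0.14 × 0.07 × 0.08 = 76.175008 MJ
Via Lichen: 4333000 × 0.2 × 0.1 × 0.15 = 12999 MJ
Total at Toad: 76.175008 + 12999 = 13075.175008 MJ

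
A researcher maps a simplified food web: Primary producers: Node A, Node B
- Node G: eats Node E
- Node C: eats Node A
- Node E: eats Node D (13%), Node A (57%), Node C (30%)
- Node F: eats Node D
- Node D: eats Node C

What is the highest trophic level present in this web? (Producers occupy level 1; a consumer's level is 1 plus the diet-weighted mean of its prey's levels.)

Node C: 1 + 1 = 2
Node D: 1 + 2 = 3
Node E: 1 + (0.13×3 + 0.57×1 + 0.3×2) = 2.56
Node F: 1 + 3 = 4
Node G: 1 + 2.56 = 3.56

4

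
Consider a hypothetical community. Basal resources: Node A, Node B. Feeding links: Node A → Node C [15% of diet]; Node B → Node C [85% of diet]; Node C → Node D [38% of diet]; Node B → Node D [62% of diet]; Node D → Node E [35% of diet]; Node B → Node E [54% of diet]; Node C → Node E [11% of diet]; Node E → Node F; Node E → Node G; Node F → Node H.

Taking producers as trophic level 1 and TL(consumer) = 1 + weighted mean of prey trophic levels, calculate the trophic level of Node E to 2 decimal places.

2.59

Node C: 1 + (0.15×1 + 0.85×1) = 2
Node D: 1 + (0.38×2 + 0.62×1) = 2.38
Node E: 1 + (0.35×2.38 + 0.54×1 + 0.11×2) = 2.593
Node F: 1 + 2.593 = 3.593
Node G: 1 + 2.593 = 3.593
Node H: 1 + 3.593 = 4.593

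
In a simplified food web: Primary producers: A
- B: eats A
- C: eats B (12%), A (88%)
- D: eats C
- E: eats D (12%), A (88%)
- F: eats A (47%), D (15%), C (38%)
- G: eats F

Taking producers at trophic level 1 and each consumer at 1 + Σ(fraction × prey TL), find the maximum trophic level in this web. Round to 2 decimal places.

3.74

B: 1 + 1 = 2
C: 1 + (0.12×2 + 0.88×1) = 2.12
D: 1 + 2.12 = 3.12
E: 1 + (0.12×3.12 + 0.88×1) = 2.2544
F: 1 + (0.47×1 + 0.15×3.12 + 0.38×2.12) = 2.7436
G: 1 + 2.7436 = 3.7436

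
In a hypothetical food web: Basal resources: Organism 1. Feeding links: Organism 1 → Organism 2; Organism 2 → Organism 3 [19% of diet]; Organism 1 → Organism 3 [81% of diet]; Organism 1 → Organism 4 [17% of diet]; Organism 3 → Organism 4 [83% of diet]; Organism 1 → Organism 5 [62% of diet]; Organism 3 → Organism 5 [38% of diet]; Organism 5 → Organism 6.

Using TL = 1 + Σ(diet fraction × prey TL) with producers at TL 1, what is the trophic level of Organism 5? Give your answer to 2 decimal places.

Organism 2: 1 + 1 = 2
Organism 3: 1 + (0.19×2 + 0.81×1) = 2.19
Organism 4: 1 + (0.17×1 + 0.83×2.19) = 2.9877
Organism 5: 1 + (0.62×1 + 0.38×2.19) = 2.4522
Organism 6: 1 + 2.4522 = 3.4522

2.45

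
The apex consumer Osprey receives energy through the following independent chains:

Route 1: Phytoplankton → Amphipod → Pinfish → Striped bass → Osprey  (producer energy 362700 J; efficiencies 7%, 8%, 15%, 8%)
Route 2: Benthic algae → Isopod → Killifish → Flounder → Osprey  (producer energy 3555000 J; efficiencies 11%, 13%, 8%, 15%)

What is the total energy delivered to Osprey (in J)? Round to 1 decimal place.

Route 1: 362700 × 0.07 × 0.08 × 0.15 × 0.08 = 24.37344 J
Route 2: 3555000 × 0.11 × 0.13 × 0.08 × 0.15 = 610.038 J
Total at Osprey: 24.37344 + 610.038 = 634.41144 J

634.4 J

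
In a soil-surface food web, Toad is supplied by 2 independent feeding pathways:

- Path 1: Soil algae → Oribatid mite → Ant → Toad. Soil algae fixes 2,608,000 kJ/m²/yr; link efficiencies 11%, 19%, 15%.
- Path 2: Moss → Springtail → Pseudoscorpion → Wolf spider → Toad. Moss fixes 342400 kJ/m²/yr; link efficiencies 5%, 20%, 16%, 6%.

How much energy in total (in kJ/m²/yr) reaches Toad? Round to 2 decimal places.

Path 1: 2608000 × 0.11 × 0.19 × 0.15 = 8176.08 kJ/m²/yr
Path 2: 342400 × 0.05 × 0.2 × 0.16 × 0.06 = 32.8704 kJ/m²/yr
Total at Toad: 8176.08 + 32.8704 = 8208.9504 kJ/m²/yr

8208.95 kJ/m²/yr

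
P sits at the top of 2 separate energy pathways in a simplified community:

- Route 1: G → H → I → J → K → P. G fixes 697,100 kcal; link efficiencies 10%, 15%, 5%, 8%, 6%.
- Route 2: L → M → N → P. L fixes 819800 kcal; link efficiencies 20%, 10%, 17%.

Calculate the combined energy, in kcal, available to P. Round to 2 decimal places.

2789.83 kcal

Route 1: 697100 × 0.1 × 0.15 × 0.05 × 0.08 × 0.06 = 2.50956 kcal
Route 2: 819800 × 0.2 × 0.1 × 0.17 = 2787.32 kcal
Total at P: 2.50956 + 2787.32 = 2789.82956 kcal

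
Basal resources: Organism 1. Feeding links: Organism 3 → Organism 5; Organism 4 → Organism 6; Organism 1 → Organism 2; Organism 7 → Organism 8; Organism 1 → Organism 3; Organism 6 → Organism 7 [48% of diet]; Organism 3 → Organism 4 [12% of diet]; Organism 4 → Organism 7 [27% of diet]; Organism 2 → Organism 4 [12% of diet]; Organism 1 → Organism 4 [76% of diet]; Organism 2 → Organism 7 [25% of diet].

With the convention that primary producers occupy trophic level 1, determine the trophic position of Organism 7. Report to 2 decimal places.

3.66

Organism 2: 1 + 1 = 2
Organism 3: 1 + 1 = 2
Organism 4: 1 + (0.12×2 + 0.76×1 + 0.12×2) = 2.24
Organism 5: 1 + 2 = 3
Organism 6: 1 + 2.24 = 3.24
Organism 7: 1 + (0.25×2 + 0.48×3.24 + 0.27×2.24) = 3.66
Organism 8: 1 + 3.66 = 4.66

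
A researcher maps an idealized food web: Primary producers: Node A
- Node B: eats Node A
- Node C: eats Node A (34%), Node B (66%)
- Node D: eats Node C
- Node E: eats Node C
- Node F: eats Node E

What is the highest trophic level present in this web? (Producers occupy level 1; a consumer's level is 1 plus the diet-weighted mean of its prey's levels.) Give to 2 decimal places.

Node B: 1 + 1 = 2
Node C: 1 + (0.34×1 + 0.66×2) = 2.66
Node D: 1 + 2.66 = 3.66
Node E: 1 + 2.66 = 3.66
Node F: 1 + 3.66 = 4.66

4.66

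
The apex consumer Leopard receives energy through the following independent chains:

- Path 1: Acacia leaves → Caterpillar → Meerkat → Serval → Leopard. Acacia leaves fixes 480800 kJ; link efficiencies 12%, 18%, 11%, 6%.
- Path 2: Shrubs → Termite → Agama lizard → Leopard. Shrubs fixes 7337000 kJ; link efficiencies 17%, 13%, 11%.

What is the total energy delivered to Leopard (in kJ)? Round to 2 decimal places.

17904.79 kJ

Path 1: 480800 × 0.12 × 0.18 × 0.11 × 0.06 = 68.542848 kJ
Path 2: 7337000 × 0.17 × 0.13 × 0.11 = 17836.247 kJ
Total at Leopard: 68.542848 + 17836.247 = 17904.789848 kJ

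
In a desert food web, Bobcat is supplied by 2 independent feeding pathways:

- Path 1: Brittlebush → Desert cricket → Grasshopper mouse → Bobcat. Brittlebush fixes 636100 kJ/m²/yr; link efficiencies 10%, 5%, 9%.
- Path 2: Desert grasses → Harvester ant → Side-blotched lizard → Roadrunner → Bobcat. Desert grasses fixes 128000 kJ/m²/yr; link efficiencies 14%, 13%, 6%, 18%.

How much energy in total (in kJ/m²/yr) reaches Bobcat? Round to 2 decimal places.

311.40 kJ/m²/yr

Path 1: 636100 × 0.1 × 0.05 × 0.09 = 286.245 kJ/m²/yr
Path 2: 128000 × 0.14 × 0.13 × 0.06 × 0.18 = 25.15968 kJ/m²/yr
Total at Bobcat: 286.245 + 25.15968 = 311.40468 kJ/m²/yr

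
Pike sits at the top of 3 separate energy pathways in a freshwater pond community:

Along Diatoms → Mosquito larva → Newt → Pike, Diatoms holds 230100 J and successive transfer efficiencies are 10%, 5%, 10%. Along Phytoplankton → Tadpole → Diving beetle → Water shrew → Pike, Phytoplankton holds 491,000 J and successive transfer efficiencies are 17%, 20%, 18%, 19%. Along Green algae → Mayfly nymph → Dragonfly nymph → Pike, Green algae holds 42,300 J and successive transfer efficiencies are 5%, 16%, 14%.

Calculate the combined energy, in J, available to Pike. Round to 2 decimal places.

733.36 J

Via Diatoms: 230100 × 0.1 × 0.05 × 0.1 = 115.05 J
Via Phytoplankton: 491000 × 0.17 × 0.2 × 0.18 × 0.19 = 570.9348 J
Via Green algae: 42300 × 0.05 × 0.16 × 0.14 = 47.376 J
Total at Pike: 115.05 + 570.9348 + 47.376 = 733.3608 J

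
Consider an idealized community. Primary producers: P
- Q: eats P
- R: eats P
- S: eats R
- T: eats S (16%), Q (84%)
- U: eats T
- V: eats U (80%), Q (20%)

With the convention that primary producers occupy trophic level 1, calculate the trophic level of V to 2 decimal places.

4.73

Q: 1 + 1 = 2
R: 1 + 1 = 2
S: 1 + 2 = 3
T: 1 + (0.16×3 + 0.84×2) = 3.16
U: 1 + 3.16 = 4.16
V: 1 + (0.8×4.16 + 0.2×2) = 4.728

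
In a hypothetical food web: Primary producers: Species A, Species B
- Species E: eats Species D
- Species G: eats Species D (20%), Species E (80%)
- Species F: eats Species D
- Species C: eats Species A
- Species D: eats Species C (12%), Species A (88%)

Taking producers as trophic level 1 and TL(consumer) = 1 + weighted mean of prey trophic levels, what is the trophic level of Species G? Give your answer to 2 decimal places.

3.92

Species C: 1 + 1 = 2
Species D: 1 + (0.12×2 + 0.88×1) = 2.12
Species E: 1 + 2.12 = 3.12
Species F: 1 + 2.12 = 3.12
Species G: 1 + (0.2×2.12 + 0.8×3.12) = 3.92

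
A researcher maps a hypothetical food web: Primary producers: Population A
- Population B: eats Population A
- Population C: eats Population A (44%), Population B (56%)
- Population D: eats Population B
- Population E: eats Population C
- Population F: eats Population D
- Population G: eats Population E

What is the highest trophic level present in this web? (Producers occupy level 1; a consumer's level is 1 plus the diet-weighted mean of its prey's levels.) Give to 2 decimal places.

Population B: 1 + 1 = 2
Population C: 1 + (0.44×1 + 0.56×2) = 2.56
Population D: 1 + 2 = 3
Population E: 1 + 2.56 = 3.56
Population F: 1 + 3 = 4
Population G: 1 + 3.56 = 4.56

4.56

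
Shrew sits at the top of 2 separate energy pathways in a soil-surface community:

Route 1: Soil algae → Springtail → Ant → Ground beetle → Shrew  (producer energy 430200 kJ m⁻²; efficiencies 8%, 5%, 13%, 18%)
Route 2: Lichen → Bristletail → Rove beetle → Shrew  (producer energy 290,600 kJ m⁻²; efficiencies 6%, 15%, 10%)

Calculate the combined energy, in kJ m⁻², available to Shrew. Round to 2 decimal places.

301.81 kJ m⁻²

Route 1: 430200 × 0.08 × 0.05 × 0.13 × 0.18 = 40.26672 kJ m⁻²
Route 2: 290600 × 0.06 × 0.15 × 0.1 = 261.54 kJ m⁻²
Total at Shrew: 40.26672 + 261.54 = 301.80672 kJ m⁻²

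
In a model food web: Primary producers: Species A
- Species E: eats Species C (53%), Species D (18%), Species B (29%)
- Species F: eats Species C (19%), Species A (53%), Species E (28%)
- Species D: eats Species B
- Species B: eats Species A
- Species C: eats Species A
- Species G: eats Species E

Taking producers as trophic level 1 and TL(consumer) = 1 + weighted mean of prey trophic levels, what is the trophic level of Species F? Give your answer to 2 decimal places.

Species B: 1 + 1 = 2
Species C: 1 + 1 = 2
Species D: 1 + 2 = 3
Species E: 1 + (0.53×2 + 0.18×3 + 0.29×2) = 3.18
Species F: 1 + (0.19×2 + 0.53×1 + 0.28×3.18) = 2.8004
Species G: 1 + 3.18 = 4.18

2.80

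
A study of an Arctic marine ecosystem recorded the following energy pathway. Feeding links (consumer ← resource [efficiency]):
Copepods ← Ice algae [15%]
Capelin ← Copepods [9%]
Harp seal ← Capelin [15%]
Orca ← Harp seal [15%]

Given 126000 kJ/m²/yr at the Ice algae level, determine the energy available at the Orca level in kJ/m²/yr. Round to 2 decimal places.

Copepods: 126000 × 0.15 = 18900 kJ/m²/yr
Capelin: 18900 × 0.09 = 1701 kJ/m²/yr
Harp seal: 1701 × 0.15 = 255.15 kJ/m²/yr
Orca: 255.15 × 0.15 = 38.2725 kJ/m²/yr

38.27 kJ/m²/yr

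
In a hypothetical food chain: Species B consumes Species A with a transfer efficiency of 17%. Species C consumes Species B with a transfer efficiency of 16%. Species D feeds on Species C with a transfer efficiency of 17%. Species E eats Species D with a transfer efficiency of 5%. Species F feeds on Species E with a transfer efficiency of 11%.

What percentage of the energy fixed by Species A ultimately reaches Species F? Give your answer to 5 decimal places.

0.00254%

Product of link efficiencies: 0.17 × 0.16 × 0.17 × 0.05 × 0.11 = 0.000025432
As a percentage: 0.000025432 × 100 = 0.00254%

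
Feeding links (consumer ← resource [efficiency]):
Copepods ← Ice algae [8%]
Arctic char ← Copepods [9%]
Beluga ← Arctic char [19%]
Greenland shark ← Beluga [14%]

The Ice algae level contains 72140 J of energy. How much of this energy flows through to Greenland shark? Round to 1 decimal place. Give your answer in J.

13.8 J

Copepods: 72140 × 0.08 = 5771.2 J
Arctic char: 5771.2 × 0.09 = 519.408 J
Beluga: 519.408 × 0.19 = 98.68752 J
Greenland shark: 98.68752 × 0.14 = 13.8162528 J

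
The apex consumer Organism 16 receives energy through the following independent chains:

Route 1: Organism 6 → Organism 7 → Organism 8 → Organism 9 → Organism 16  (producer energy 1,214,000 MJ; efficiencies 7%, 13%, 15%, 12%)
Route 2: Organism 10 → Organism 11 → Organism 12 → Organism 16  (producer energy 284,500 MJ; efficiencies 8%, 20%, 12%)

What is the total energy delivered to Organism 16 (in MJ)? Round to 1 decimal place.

Route 1: 1214000 × 0.07 × 0.13 × 0.15 × 0.12 = 198.8532 MJ
Route 2: 284500 × 0.08 × 0.2 × 0.12 = 546.24 MJ
Total at Organism 16: 198.8532 + 546.24 = 745.0932 MJ

745.1 MJ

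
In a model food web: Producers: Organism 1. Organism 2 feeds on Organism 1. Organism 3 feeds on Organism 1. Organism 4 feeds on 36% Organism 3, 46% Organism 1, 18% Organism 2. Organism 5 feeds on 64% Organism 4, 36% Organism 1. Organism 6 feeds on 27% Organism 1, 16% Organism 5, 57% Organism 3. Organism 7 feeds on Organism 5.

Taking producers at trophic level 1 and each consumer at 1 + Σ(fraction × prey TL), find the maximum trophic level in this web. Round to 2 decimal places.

Organism 2: 1 + 1 = 2
Organism 3: 1 + 1 = 2
Organism 4: 1 + (0.36×2 + 0.46×1 + 0.18×2) = 2.54
Organism 5: 1 + (0.64×2.54 + 0.36×1) = 2.9856
Organism 6: 1 + (0.27×1 + 0.16×2.9856 + 0.57×2) = 2.887696
Organism 7: 1 + 2.9856 = 3.9856

3.99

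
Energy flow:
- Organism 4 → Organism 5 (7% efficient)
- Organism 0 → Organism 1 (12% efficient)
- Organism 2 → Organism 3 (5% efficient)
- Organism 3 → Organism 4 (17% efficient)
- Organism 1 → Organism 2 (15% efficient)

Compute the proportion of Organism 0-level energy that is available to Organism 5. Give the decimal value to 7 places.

0.0000107

Product of link efficiencies: 0.12 × 0.15 × 0.05 × 0.17 × 0.07 = 0.00001071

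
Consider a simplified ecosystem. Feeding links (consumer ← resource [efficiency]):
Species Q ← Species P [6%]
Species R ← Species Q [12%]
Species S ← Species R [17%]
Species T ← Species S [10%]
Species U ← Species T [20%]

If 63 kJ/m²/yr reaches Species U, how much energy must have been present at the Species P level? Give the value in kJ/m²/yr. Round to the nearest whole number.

Cumulative transfer efficiency: 0.06 × 0.12 × 0.17 × 0.1 × 0.2 = 0.00002448
Species P energy = 63 / 0.00002448 = 2573529 kJ/m²/yr

2573529 kJ/m²/yr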